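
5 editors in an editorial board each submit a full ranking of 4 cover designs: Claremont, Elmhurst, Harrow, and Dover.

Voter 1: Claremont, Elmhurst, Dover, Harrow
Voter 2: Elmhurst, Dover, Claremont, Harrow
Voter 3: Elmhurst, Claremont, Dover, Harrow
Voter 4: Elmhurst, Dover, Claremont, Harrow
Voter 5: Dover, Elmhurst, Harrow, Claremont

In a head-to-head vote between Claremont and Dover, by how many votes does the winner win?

1

Ballots ranking Claremont above Dover: 2.
Ballots ranking Dover above Claremont: 3.
Dover wins 3–2, a margin of 1.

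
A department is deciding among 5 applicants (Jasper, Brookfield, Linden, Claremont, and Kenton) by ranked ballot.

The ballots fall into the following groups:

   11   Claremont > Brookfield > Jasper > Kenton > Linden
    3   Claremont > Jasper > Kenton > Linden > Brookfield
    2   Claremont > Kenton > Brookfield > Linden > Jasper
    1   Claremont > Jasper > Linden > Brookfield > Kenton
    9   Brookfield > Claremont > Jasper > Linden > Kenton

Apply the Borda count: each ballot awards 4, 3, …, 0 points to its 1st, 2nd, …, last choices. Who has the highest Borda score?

Borda scores:
  Jasper: 11·2 + 3·3 + 2·0 + 3 + 9·2 = 52
  Brookfield: 11·3 + 3·0 + 2·2 + 1 + 9·4 = 74
  Linden: 11·0 + 3·1 + 2·1 + 2 + 9·1 = 16
  Claremont: 11·4 + 3·4 + 2·4 + 4 + 9·3 = 95
  Kenton: 11·1 + 3·2 + 2·3 + 0 + 9·0 = 23
Claremont has the highest total.

Claremont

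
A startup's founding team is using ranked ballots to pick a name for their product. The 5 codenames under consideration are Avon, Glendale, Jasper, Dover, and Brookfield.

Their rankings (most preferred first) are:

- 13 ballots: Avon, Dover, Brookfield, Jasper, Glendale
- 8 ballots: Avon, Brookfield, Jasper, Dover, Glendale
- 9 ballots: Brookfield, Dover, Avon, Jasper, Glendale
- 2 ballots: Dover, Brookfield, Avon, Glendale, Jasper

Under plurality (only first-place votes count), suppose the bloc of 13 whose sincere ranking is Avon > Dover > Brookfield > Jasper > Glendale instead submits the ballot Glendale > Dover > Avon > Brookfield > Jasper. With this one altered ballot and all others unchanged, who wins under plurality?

First-place totals with the altered ballot: Avon 8, Glendale 13, Jasper 0, Dover 2, Brookfield 9.
The switch changes the winner from Avon to Glendale.

Glendale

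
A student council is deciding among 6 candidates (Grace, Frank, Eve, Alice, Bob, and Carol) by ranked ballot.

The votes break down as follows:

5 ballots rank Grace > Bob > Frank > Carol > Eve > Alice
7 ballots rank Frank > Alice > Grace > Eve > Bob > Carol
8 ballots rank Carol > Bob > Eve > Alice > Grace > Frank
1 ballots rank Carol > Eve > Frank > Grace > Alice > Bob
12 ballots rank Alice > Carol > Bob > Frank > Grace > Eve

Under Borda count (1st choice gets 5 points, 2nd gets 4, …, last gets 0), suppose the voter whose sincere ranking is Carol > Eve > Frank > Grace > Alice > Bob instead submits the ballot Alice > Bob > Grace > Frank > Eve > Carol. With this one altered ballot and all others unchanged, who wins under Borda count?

Alice

Borda totals with the altered ballot: Grace 69, Frank 76, Eve 44, Alice 109, Bob 99, Carol 98.
The winner is unchanged: still Alice.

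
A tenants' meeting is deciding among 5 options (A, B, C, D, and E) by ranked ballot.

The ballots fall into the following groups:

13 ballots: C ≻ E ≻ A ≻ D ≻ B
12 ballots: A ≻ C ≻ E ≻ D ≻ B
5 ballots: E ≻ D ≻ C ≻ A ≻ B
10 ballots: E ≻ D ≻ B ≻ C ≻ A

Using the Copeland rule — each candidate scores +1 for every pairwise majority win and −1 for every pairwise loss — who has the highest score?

Pairwise results:
  A vs B: A wins 30–10.
  A vs C: C wins 28–12.
  A vs D: A wins 25–15.
  A vs E: E wins 28–12.
  B vs C: C wins 30–10.
  B vs D: D wins 40–0.
  B vs E: E wins 40–0.
  C vs D: C wins 25–15.
  C vs E: C wins 25–15.
  D vs E: E wins 40–0.
Copeland scores (wins − losses):
  A: 2 − 2 = 0
  B: 0 − 4 = -4
  C: 4 − 0 = 4
  D: 1 − 3 = -2
  E: 3 − 1 = 2
C has the best Copeland score.

C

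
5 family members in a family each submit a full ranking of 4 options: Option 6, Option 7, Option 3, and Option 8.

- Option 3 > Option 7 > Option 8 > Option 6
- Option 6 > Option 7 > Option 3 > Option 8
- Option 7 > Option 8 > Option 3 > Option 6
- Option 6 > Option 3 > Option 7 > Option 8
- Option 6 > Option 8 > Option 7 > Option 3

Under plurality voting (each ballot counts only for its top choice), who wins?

Option 6

First-place vote totals:
  Option 6: 3
  Option 7: 1
  Option 3: 1
  Option 8: 0
Option 6 has the most first-place votes.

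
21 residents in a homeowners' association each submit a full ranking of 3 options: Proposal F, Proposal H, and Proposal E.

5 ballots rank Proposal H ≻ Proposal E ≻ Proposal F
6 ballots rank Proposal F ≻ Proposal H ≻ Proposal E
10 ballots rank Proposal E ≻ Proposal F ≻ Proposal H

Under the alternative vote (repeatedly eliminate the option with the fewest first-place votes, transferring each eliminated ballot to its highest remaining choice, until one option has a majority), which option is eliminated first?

Proposal H

Round 1: Proposal E 10, Proposal F 6, Proposal H 5. Proposal H has the fewest and is eliminated.
Round 2: Proposal E 15, Proposal F 6. Proposal E has a majority.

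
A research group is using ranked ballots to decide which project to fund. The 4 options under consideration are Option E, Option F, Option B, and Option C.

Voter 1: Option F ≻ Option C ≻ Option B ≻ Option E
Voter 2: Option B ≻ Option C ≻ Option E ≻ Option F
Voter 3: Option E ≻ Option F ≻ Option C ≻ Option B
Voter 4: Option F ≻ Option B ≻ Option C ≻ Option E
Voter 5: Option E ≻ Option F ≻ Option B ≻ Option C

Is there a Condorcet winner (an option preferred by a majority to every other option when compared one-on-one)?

Head-to-head results (5 voters total):
Option E vs Option F: Option E wins 3–2.
Option E vs Option B: Option B wins 3–2.
Option E vs Option C: Option C wins 3–2.
Option F vs Option B: Option F wins 4–1.
Option F vs Option C: Option F wins 4–1.
Option B vs Option C: Option B wins 3–2.
No candidate beats all others: Option E beats Option F beats Option B beats Option E, a majority cycle.

No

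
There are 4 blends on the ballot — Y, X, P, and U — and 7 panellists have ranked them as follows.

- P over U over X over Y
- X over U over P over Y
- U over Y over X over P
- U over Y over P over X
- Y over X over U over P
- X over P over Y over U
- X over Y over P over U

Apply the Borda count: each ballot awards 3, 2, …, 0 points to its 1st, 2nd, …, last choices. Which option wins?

X

Borda scores:
  Y: 0 + 0 + 2 + 2 + 3 + 1 + 2 = 10
  X: 1 + 3 + 1 + 0 + 2 + 3 + 3 = 13
  P: 3 + 1 + 0 + 1 + 0 + 2 + 1 = 8
  U: 2 + 2 + 3 + 3 + 1 + 0 + 0 = 11
X has the highest total.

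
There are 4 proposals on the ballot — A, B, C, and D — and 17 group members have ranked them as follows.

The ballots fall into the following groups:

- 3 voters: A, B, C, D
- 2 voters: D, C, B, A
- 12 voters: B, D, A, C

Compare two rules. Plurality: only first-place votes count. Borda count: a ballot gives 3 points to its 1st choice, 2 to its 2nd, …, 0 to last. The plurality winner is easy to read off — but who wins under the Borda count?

Plurality first-place counts: A 3, B 12, C 0, D 2 → B.
Borda totals: A 21, B 44, C 7, D 30 → B.

B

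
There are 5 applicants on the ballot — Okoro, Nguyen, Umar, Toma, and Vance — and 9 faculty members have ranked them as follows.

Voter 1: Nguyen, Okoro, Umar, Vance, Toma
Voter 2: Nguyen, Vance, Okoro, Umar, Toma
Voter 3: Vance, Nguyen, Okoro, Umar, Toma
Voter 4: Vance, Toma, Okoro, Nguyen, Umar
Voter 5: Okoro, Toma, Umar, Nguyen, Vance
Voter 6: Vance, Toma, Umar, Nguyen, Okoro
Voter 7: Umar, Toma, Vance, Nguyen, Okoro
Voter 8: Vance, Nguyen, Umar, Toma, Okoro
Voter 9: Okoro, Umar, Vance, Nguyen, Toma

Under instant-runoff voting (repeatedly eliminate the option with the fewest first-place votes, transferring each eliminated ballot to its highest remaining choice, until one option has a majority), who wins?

Round 1: Vance 4, Okoro 2, Nguyen 2, Umar 1, Toma 0. Toma has the fewest and is eliminated.
Round 2: Vance 4, Okoro 2, Nguyen 2, Umar 1. Umar has the fewest and is eliminated.
Round 3: Vance 5, Okoro 2, Nguyen 2. Vance has a majority.

Vance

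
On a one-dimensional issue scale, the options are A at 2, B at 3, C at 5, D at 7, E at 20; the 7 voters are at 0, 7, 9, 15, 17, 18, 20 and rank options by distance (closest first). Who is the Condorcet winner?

E

With single-peaked preferences on a line, the Condorcet winner is the candidate closest to the median voter.
The median voter (position 15) is closest to E at 20.
Check: E vs A — voters closer to E: 4 of 7.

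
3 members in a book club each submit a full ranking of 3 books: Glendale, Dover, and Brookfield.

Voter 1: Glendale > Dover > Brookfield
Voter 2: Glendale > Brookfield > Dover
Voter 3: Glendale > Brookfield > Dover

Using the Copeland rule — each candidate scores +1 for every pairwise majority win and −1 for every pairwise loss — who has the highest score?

Glendale

Pairwise results:
  Glendale vs Dover: Glendale wins 3–0.
  Glendale vs Brookfield: Glendale wins 3–0.
  Dover vs Brookfield: Brookfield wins 2–1.
Copeland scores (wins − losses):
  Glendale: 2 − 0 = 2
  Dover: 0 − 2 = -2
  Brookfield: 1 − 1 = 0
Glendale has the best Copeland score.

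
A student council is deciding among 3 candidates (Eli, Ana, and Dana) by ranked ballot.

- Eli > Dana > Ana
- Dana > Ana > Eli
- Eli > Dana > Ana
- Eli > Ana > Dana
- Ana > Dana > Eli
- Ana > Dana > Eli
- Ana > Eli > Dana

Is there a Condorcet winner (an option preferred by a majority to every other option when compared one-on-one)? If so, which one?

Ana

Head-to-head results (7 voters total):
Eli vs Ana: Ana wins 4–3.
Eli vs Dana: Eli wins 4–3.
Ana vs Dana: Ana wins 4–3.
Ana beats each rival — Eli (4–3), Dana (4–3) — so Ana is the Condorcet winner.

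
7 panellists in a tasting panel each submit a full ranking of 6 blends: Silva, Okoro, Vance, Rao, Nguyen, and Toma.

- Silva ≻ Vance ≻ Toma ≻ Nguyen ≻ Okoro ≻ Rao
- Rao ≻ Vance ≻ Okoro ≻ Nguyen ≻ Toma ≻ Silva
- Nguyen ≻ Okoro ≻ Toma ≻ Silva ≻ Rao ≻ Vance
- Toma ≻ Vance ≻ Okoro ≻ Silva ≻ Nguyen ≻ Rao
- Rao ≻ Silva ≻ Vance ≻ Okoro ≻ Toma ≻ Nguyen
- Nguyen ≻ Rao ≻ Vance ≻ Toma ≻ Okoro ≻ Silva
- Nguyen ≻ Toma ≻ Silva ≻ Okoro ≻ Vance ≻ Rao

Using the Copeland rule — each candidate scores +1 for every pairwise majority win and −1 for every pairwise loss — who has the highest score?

Pairwise results:
  Silva vs Okoro: Okoro wins 4–3.
  Silva vs Vance: Silva wins 4–3.
  Silva vs Rao: Silva wins 4–3.
  Silva vs Nguyen: Nguyen wins 4–3.
  Silva vs Toma: Toma wins 5–2.
  Okoro vs Vance: Vance wins 5–2.
  Okoro vs Rao: Okoro wins 4–3.
  Okoro vs Nguyen: Nguyen wins 4–3.
  Okoro vs Toma: Toma wins 4–3.
  Vance vs Rao: Rao wins 4–3.
  Vance vs Nguyen: Vance wins 4–3.
  Vance vs Toma: Vance wins 4–3.
  Rao vs Nguyen: Nguyen wins 5–2.
  Rao vs Toma: Toma wins 4–3.
  Nguyen vs Toma: Nguyen wins 4–3.
Copeland scores (wins − losses):
  Silva: 2 − 3 = -1
  Okoro: 2 − 3 = -1
  Vance: 3 − 2 = 1
  Rao: 1 − 4 = -3
  Nguyen: 4 − 1 = 3
  Toma: 3 − 2 = 1
Nguyen has the best Copeland score.

Nguyen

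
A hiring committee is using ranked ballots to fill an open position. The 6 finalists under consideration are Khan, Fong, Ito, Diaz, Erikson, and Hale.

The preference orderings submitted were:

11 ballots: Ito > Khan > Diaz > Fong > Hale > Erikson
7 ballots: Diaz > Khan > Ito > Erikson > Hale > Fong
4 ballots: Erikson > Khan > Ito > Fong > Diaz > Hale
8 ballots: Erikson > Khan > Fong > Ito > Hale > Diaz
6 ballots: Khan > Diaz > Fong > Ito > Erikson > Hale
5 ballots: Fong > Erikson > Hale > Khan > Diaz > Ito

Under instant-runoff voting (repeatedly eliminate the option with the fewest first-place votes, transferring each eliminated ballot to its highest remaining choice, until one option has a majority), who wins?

Diaz

Round 1: Erikson 12, Ito 11, Diaz 7, Khan 6, Fong 5, Hale 0. Hale has the fewest and is eliminated.
Round 2: Erikson 12, Ito 11, Diaz 7, Khan 6, Fong 5. Fong has the fewest and is eliminated.
Round 3: Erikson 17, Ito 11, Diaz 7, Khan 6. Khan has the fewest and is eliminated.
Round 4: Erikson 17, Diaz 13, Ito 11. Ito has the fewest and is eliminated.
Round 5: Diaz 24, Erikson 17. Diaz has a majority.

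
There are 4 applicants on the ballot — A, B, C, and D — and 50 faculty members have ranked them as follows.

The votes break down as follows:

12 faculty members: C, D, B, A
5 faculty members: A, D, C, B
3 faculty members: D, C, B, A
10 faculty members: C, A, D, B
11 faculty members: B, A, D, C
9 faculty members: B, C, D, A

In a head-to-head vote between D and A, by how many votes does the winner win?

2

Ballots ranking D above A: 12+3+9 = 24.
Ballots ranking A above D: 5+10+11 = 26.
A wins 26–24, a margin of 2.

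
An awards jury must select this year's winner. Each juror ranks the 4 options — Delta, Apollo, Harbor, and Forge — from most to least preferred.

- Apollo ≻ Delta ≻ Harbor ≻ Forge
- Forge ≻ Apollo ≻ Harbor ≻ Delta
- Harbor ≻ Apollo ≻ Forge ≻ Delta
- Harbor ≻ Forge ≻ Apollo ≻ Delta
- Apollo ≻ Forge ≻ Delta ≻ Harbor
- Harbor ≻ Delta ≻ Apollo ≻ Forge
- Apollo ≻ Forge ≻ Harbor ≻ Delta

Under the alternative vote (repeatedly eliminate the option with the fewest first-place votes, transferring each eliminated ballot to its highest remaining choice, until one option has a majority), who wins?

Round 1: Apollo 3, Harbor 3, Forge 1, Delta 0. Delta has the fewest and is eliminated.
Round 2: Apollo 3, Harbor 3, Forge 1. Forge has the fewest and is eliminated.
Round 3: Apollo 4, Harbor 3. Apollo has a majority.

Apollo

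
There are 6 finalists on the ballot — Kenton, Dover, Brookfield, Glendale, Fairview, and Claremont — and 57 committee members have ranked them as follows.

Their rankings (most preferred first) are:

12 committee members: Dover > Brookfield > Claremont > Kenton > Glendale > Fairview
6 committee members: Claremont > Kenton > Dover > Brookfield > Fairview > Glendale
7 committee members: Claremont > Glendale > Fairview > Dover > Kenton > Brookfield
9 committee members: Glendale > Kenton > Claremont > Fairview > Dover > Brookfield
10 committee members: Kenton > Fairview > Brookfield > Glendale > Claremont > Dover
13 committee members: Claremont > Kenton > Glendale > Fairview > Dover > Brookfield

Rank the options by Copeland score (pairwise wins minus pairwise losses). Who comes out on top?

Claremont

Pairwise results:
  Kenton vs Dover: Kenton wins 38–19.
  Kenton vs Brookfield: Kenton wins 45–12.
  Kenton vs Glendale: Kenton wins 41–16.
  Kenton vs Fairview: Kenton wins 50–7.
  Kenton vs Claremont: Claremont wins 38–19.
  Dover vs Brookfield: Dover wins 47–10.
  Dover vs Glendale: Glendale wins 39–18.
  Dover vs Fairview: Fairview wins 39–18.
  Dover vs Claremont: Claremont wins 45–12.
  Brookfield vs Glendale: Glendale wins 29–28.
  Brookfield vs Fairview: Fairview wins 39–18.
  Brookfield vs Claremont: Claremont wins 35–22.
  Glendale vs Fairview: Glendale wins 41–16.
  Glendale vs Claremont: Claremont wins 38–19.
  Fairview vs Claremont: Claremont wins 47–10.
Copeland scores (wins − losses):
  Kenton: 4 − 1 = 3
  Dover: 1 − 4 = -3
  Brookfield: 0 − 5 = -5
  Glendale: 3 − 2 = 1
  Fairview: 2 − 3 = -1
  Claremont: 5 − 0 = 5
Claremont has the best Copeland score.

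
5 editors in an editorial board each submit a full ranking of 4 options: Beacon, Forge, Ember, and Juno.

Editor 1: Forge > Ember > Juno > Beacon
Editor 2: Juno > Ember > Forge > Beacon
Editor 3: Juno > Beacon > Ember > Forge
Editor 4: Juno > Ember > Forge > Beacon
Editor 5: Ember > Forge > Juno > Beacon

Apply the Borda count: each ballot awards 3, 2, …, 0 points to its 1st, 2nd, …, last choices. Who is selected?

Borda scores:
  Beacon: 0 + 0 + 2 + 0 + 0 = 2
  Forge: 3 + 1 + 0 + 1 + 2 = 7
  Ember: 2 + 2 + 1 + 2 + 3 = 10
  Juno: 1 + 3 + 3 + 3 + 1 = 11
Juno has the highest total.

Juno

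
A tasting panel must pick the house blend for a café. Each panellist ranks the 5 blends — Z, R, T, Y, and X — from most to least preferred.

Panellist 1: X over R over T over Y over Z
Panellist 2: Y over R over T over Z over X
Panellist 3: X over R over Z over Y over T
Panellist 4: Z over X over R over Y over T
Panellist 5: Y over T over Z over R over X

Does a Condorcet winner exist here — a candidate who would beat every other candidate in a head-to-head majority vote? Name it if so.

None — there is no Condorcet winner

Head-to-head results (5 voters total):
Z vs R: R wins 3–2.
Z vs T: T wins 3–2.
Z vs Y: Y wins 3–2.
Z vs X: Z wins 3–2.
R vs T: R wins 4–1.
R vs Y: R wins 3–2.
R vs X: X wins 3–2.
T vs Y: Y wins 4–1.
T vs X: X wins 3–2.
Y vs X: X wins 3–2.
No candidate beats all others: Z beats X beats R beats Z, a majority cycle.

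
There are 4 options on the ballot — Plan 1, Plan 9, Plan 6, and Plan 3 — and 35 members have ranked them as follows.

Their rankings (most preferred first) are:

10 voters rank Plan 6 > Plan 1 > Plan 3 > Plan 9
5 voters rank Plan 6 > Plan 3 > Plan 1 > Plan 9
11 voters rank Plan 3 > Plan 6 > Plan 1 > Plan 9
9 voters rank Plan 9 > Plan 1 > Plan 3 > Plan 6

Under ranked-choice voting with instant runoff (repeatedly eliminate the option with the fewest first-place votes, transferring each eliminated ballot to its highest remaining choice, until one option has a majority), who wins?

Round 1: Plan 6 15, Plan 3 11, Plan 9 9, Plan 1 0. Plan 1 has the fewest and is eliminated.
Round 2: Plan 6 15, Plan 3 11, Plan 9 9. Plan 9 has the fewest and is eliminated.
Round 3: Plan 3 20, Plan 6 15. Plan 3 has a majority.

Plan 3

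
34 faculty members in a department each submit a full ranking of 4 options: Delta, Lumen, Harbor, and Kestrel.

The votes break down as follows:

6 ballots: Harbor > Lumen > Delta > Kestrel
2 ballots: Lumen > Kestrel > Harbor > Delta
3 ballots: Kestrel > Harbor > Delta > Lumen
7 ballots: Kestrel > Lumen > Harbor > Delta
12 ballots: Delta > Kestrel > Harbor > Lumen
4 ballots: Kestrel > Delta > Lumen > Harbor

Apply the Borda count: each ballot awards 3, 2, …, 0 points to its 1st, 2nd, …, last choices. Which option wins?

Kestrel

Borda scores:
  Delta: 6·1 + 2·0 + 3·1 + 7·0 + 12·3 + 4·2 = 53
  Lumen: 6·2 + 2·3 + 3·0 + 7·2 + 12·0 + 4·1 = 36
  Harbor: 6·3 + 2·1 + 3·2 + 7·1 + 12·1 + 4·0 = 45
  Kestrel: 6·0 + 2·2 + 3·3 + 7·3 + 12·2 + 4·3 = 70
Kestrel has the highest total.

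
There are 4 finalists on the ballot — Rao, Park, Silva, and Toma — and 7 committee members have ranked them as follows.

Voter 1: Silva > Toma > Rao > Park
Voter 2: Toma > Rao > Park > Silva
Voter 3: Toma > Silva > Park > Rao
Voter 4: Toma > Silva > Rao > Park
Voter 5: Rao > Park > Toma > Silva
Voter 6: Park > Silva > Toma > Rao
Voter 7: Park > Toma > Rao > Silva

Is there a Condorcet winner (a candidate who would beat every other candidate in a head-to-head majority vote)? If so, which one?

Toma

Head-to-head results (7 voters total):
Rao vs Park: Rao wins 4–3.
Rao vs Silva: Silva wins 4–3.
Rao vs Toma: Toma wins 6–1.
Park vs Silva: Park wins 4–3.
Park vs Toma: Toma wins 4–3.
Silva vs Toma: Toma wins 5–2.
Toma beats each rival — Rao (6–1), Park (4–3), Silva (5–2) — so Toma is the Condorcet winner.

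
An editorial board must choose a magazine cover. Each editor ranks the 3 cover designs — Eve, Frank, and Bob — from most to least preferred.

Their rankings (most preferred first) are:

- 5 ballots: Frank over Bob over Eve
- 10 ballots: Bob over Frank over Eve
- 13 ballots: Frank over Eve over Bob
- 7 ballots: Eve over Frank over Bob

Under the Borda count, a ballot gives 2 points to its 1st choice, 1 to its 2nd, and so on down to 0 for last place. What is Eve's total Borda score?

Borda scores:
  Eve: 5·0 + 10·0 + 13·1 + 7·2 = 27
  Frank: 5·2 + 10·1 + 13·2 + 7·1 = 53
  Bob: 5·1 + 10·2 + 13·0 + 7·0 = 25

27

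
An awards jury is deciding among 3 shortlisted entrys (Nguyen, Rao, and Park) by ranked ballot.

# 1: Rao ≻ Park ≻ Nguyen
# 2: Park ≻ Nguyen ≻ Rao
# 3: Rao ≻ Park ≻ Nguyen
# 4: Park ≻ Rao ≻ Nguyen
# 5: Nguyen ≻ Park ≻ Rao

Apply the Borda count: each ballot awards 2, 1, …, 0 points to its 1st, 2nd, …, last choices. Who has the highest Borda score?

Borda scores:
  Nguyen: 0 + 1 + 0 + 0 + 2 = 3
  Rao: 2 + 0 + 2 + 1 + 0 = 5
  Park: 1 + 2 + 1 + 2 + 1 = 7
Park has the highest total.

Park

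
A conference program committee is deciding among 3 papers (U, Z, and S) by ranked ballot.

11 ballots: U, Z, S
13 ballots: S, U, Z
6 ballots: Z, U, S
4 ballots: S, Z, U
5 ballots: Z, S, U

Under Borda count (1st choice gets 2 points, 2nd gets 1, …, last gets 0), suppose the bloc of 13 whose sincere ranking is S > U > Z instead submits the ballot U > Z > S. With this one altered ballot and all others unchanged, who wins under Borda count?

Borda totals with the altered ballot: U 54, Z 50, S 13.
The winner is unchanged: still U.

U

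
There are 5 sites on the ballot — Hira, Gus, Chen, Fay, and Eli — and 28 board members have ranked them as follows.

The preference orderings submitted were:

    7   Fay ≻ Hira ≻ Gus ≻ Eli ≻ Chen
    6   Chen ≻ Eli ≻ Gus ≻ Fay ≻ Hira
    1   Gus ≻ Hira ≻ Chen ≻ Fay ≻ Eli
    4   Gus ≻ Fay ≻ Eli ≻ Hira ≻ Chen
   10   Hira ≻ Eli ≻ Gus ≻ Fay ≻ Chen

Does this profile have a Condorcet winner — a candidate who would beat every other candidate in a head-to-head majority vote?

Head-to-head results (28 voters total):
Hira vs Gus: Hira wins 17–11.
Hira vs Chen: Hira wins 22–6.
Hira vs Fay: Fay wins 17–11.
Hira vs Eli: Hira wins 18–10.
Gus vs Chen: Gus wins 22–6.
Gus vs Fay: Gus wins 21–7.
Gus vs Eli: Eli wins 16–12.
Chen vs Fay: Fay wins 21–7.
Chen vs Eli: Eli wins 21–7.
Fay vs Eli: Eli wins 16–12.
No candidate beats all others: Hira beats Gus beats Fay beats Hira, a majority cycle.

No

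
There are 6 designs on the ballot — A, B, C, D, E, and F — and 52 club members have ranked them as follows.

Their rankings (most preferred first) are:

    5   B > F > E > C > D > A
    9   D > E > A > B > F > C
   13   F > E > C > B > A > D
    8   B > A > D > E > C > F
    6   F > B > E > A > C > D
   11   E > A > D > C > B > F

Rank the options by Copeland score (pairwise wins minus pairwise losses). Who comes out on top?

Pairwise results:
  A vs B: B wins 32–20.
  A vs C: A wins 34–18.
  A vs D: A wins 38–14.
  A vs E: E wins 44–8.
  A vs F: A wins 28–24.
  B vs C: B wins 28–24.
  B vs D: B wins 32–20.
  B vs E: E wins 33–19.
  B vs F: B wins 33–19.
  C vs D: D wins 28–24.
  C vs E: E wins 52–0.
  C vs F: F wins 33–19.
  D vs E: E wins 35–17.
  D vs F: D wins 28–24.
  E vs F: E wins 28–24.
Copeland scores (wins − losses):
  A: 3 − 2 = 1
  B: 4 − 1 = 3
  C: 0 − 5 = -5
  D: 2 − 3 = -1
  E: 5 − 0 = 5
  F: 1 − 4 = -3
E has the best Copeland score.

E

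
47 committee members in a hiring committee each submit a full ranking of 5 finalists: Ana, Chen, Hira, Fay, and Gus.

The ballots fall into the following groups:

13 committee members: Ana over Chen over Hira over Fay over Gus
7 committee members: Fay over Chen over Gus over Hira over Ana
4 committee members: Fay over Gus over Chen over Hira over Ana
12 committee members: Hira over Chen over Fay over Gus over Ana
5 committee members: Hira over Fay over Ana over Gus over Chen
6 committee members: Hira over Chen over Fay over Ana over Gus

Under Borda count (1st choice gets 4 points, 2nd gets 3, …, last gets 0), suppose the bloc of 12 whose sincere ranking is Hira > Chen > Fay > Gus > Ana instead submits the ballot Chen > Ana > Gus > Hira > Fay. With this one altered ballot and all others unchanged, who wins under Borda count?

Chen

Borda totals with the altered ballot: Ana 104, Chen 134, Hira 93, Fay 84, Gus 55.
The switch changes the winner from Hira to Chen.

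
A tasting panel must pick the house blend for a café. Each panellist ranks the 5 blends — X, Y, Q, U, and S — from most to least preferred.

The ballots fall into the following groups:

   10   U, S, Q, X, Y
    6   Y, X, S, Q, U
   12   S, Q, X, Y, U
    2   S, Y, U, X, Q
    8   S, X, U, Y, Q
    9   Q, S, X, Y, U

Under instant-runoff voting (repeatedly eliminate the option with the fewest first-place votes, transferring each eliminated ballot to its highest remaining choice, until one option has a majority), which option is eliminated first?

Round 1: S 22, U 10, Q 9, Y 6, X 0. X has the fewest and is eliminated.
Round 2: S 22, U 10, Q 9, Y 6. Y has the fewest and is eliminated.
Round 3: S 28, U 10, Q 9. S has a majority.

X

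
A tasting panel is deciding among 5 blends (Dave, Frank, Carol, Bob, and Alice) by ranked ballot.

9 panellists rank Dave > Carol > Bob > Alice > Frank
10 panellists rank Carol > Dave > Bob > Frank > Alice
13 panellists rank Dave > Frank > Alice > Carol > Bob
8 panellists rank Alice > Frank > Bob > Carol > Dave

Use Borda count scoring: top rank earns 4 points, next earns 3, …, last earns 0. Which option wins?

Borda scores:
  Dave: 9·4 + 10·3 + 13·4 + 8·0 = 118
  Frank: 9·0 + 10·1 + 13·3 + 8·3 = 73
  Carol: 9·3 + 10·4 + 13·1 + 8·1 = 88
  Bob: 9·2 + 10·2 + 13·0 + 8·2 = 54
  Alice: 9·1 + 10·0 + 13·2 + 8·4 = 67
Dave has the highest total.

Dave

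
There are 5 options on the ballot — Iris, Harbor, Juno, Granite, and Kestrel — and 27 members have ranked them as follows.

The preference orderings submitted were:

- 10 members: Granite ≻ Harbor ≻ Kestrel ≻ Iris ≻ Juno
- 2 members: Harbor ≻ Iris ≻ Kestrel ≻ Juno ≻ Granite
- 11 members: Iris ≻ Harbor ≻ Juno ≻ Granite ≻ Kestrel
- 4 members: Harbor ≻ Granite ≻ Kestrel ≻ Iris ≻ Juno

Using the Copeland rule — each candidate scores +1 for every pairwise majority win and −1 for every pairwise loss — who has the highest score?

Harbor

Pairwise results:
  Iris vs Harbor: Harbor wins 16–11.
  Iris vs Juno: Iris wins 27–0.
  Iris vs Granite: Granite wins 14–13.
  Iris vs Kestrel: Kestrel wins 14–13.
  Harbor vs Juno: Harbor wins 27–0.
  Harbor vs Granite: Harbor wins 17–10.
  Harbor vs Kestrel: Harbor wins 27–0.
  Juno vs Granite: Granite wins 14–13.
  Juno vs Kestrel: Kestrel wins 16–11.
  Granite vs Kestrel: Granite wins 25–2.
Copeland scores (wins − losses):
  Iris: 1 − 3 = -2
  Harbor: 4 − 0 = 4
  Juno: 0 − 4 = -4
  Granite: 3 − 1 = 2
  Kestrel: 2 − 2 = 0
Harbor has the best Copeland score.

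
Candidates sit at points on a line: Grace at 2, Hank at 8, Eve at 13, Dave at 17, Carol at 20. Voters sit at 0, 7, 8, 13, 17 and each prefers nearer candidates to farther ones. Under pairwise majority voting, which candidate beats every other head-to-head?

With single-peaked preferences on a line, the Condorcet winner is the candidate closest to the median voter.
The median voter (position 8) is closest to Hank at 8.
Check: Hank vs Dave — voters closer to Hank: 3 of 5.

Hank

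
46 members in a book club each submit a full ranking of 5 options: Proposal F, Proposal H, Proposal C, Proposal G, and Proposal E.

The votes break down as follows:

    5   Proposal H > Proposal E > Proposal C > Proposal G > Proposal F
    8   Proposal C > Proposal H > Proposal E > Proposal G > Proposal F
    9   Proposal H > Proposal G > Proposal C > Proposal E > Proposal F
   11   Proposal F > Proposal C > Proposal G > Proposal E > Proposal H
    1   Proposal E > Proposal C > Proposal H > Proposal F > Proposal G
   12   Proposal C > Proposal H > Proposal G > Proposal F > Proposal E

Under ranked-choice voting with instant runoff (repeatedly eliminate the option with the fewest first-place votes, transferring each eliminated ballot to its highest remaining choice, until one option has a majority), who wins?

Proposal C

Round 1: Proposal C 20, Proposal H 14, Proposal F 11, Proposal E 1, Proposal G 0. Proposal G has the fewest and is eliminated.
Round 2: Proposal C 20, Proposal H 14, Proposal F 11, Proposal E 1. Proposal E has the fewest and is eliminated.
Round 3: Proposal C 21, Proposal H 14, Proposal F 11. Proposal F has the fewest and is eliminated.
Round 4: Proposal C 32, Proposal H 14. Proposal C has a majority.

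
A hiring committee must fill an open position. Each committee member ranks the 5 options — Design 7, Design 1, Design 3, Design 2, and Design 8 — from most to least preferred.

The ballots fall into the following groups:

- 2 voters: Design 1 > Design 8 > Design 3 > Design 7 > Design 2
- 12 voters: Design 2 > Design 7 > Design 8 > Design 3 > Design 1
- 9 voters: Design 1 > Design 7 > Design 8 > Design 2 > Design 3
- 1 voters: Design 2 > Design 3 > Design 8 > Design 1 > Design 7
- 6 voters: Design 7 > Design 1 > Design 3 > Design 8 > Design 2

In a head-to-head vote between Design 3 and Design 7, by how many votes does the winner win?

24

Ballots ranking Design 3 above Design 7: 2+1 = 3.
Ballots ranking Design 7 above Design 3: 12+9+6 = 27.
Design 7 wins 27–3, a margin of 24.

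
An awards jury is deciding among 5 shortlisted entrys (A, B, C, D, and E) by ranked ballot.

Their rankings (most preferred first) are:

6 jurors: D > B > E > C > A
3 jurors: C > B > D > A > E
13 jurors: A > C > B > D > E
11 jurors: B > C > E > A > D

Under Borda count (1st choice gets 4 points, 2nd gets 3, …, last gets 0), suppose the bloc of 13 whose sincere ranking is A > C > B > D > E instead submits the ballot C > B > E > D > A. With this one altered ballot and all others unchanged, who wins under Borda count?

B

Borda totals with the altered ballot: A 14, B 110, C 103, D 43, E 60.
The winner is unchanged: still B.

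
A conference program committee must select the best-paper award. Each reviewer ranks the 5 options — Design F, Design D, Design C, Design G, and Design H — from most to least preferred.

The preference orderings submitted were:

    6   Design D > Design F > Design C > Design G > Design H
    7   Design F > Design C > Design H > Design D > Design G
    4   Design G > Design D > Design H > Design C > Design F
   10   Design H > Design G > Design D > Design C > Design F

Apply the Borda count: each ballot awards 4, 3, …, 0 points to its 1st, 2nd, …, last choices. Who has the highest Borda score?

Design D

Borda scores:
  Design F: 6·3 + 7·4 + 4·0 + 10·0 = 46
  Design D: 6·4 + 7·1 + 4·3 + 10·2 = 63
  Design C: 6·2 + 7·3 + 4·1 + 10·1 = 47
  Design G: 6·1 + 7·0 + 4·4 + 10·3 = 52
  Design H: 6·0 + 7·2 + 4·2 + 10·4 = 62
Design D has the highest total.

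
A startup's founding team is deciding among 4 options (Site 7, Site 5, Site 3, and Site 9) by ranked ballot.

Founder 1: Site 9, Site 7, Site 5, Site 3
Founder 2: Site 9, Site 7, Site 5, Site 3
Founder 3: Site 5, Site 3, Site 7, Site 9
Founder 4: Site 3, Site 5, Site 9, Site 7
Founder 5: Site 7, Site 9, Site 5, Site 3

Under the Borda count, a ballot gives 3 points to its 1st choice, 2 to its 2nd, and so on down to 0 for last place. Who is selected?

Borda scores:
  Site 7: 2 + 2 + 1 + 0 + 3 = 8
  Site 5: 1 + 1 + 3 + 2 + 1 = 8
  Site 3: 0 + 0 + 2 + 3 + 0 = 5
  Site 9: 3 + 3 + 0 + 1 + 2 = 9
Site 9 has the highest total.

Site 9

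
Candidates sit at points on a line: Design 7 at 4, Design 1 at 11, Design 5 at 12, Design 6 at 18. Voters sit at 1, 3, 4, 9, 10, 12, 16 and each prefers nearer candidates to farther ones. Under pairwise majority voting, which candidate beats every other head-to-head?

With single-peaked preferences on a line, the Condorcet winner is the candidate closest to the median voter.
The median voter (position 9) is closest to Design 1 at 11.
Check: Design 1 vs Design 5 — voters closer to Design 1: 5 of 7.

Design 1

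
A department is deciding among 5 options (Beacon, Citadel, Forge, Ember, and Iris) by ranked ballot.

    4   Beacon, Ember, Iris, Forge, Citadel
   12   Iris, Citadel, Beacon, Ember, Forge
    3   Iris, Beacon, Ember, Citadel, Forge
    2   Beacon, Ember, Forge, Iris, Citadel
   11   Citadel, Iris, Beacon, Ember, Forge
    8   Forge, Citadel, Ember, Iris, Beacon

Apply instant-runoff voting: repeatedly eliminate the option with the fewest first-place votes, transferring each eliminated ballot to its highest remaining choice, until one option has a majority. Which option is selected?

Round 1: Iris 15, Citadel 11, Forge 8, Beacon 6, Ember 0. Ember has the fewest and is eliminated.
Round 2: Iris 15, Citadel 11, Forge 8, Beacon 6. Beacon has the fewest and is eliminated.
Round 3: Iris 19, Citadel 11, Forge 10. Forge has the fewest and is eliminated.
Round 4: Iris 21, Citadel 19. Iris has a majority.

Iris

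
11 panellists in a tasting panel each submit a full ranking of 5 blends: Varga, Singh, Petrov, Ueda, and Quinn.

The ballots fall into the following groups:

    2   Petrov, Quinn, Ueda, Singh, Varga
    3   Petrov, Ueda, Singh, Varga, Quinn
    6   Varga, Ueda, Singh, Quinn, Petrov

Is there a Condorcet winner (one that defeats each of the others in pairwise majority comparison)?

Head-to-head results (11 voters total):
Varga vs Singh: Varga wins 6–5.
Varga vs Petrov: Varga wins 6–5.
Varga vs Ueda: Varga wins 6–5.
Varga vs Quinn: Varga wins 9–2.
Singh vs Petrov: Singh wins 6–5.
Singh vs Ueda: Ueda wins 11–0.
Singh vs Quinn: Singh wins 9–2.
Petrov vs Ueda: Ueda wins 6–5.
Petrov vs Quinn: Quinn wins 6–5.
Ueda vs Quinn: Ueda wins 9–2.
Varga beats each rival — Singh (6–5), Petrov (6–5), Ueda (6–5), Quinn (9–2) — so Varga is the Condorcet winner.

Yes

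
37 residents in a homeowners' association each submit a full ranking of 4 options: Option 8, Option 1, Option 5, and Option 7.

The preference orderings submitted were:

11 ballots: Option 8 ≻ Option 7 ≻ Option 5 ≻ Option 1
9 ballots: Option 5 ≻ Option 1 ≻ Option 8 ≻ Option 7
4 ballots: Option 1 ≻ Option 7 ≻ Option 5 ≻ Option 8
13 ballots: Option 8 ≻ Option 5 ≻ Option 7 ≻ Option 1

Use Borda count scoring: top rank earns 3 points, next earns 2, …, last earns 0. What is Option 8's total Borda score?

81

Borda scores:
  Option 8: 11·3 + 9·1 + 4·0 + 13·3 = 81
  Option 1: 11·0 + 9·2 + 4·3 + 13·0 = 30
  Option 5: 11·1 + 9·3 + 4·1 + 13·2 = 68
  Option 7: 11·2 + 9·0 + 4·2 + 13·1 = 43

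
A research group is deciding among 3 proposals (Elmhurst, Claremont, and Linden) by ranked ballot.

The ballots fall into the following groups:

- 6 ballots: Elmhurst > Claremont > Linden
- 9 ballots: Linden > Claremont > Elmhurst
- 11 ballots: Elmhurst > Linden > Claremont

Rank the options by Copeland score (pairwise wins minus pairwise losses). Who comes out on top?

Pairwise results:
  Elmhurst vs Claremont: Elmhurst wins 17–9.
  Elmhurst vs Linden: Elmhurst wins 17–9.
  Claremont vs Linden: Linden wins 20–6.
Copeland scores (wins − losses):
  Elmhurst: 2 − 0 = 2
  Claremont: 0 − 2 = -2
  Linden: 1 − 1 = 0
Elmhurst has the best Copeland score.

Elmhurst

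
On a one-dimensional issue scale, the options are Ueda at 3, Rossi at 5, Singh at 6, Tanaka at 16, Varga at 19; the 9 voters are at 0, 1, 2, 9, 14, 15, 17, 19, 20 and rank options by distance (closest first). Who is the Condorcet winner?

With single-peaked preferences on a line, the Condorcet winner is the candidate closest to the median voter.
The median voter (position 14) is closest to Tanaka at 16.
Check: Tanaka vs Varga — voters closer to Tanaka: 7 of 9.

Tanaka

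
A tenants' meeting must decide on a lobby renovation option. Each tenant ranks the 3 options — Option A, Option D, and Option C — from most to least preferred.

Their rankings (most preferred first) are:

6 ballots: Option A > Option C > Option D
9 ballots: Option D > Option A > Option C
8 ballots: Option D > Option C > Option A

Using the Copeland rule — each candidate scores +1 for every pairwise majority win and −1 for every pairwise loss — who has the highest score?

Option D

Pairwise results:
  Option A vs Option D: Option D wins 17–6.
  Option A vs Option C: Option A wins 15–8.
  Option D vs Option C: Option D wins 17–6.
Copeland scores (wins − losses):
  Option A: 1 − 1 = 0
  Option D: 2 − 0 = 2
  Option C: 0 − 2 = -2
Option D has the best Copeland score.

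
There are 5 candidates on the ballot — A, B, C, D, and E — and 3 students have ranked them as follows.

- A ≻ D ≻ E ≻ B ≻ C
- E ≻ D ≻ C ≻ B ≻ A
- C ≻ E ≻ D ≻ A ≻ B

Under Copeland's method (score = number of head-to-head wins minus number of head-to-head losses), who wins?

Pairwise results:
  A vs B: A wins 2–1.
  A vs C: C wins 2–1.
  A vs D: D wins 2–1.
  A vs E: E wins 2–1.
  B vs C: C wins 2–1.
  B vs D: D wins 3–0.
  B vs E: E wins 3–0.
  C vs D: D wins 2–1.
  C vs E: E wins 2–1.
  D vs E: E wins 2–1.
Copeland scores (wins − losses):
  A: 1 − 3 = -2
  B: 0 − 4 = -4
  C: 2 − 2 = 0
  D: 3 − 1 = 2
  E: 4 − 0 = 4
E has the best Copeland score.

E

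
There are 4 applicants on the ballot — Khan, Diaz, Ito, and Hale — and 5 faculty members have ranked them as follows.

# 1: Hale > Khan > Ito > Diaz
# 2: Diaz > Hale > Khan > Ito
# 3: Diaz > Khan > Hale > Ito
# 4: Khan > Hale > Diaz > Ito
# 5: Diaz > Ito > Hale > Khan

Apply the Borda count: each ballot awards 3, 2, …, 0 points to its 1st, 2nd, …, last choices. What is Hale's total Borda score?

9

Borda scores:
  Khan: 2 + 1 + 2 + 3 + 0 = 8
  Diaz: 0 + 3 + 3 + 1 + 3 = 10
  Ito: 1 + 0 + 0 + 0 + 2 = 3
  Hale: 3 + 2 + 1 + 2 + 1 = 9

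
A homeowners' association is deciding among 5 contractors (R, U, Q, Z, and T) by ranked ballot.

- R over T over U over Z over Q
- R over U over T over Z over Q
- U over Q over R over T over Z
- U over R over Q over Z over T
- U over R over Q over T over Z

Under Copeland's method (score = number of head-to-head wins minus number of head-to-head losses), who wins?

Pairwise results:
  R vs U: U wins 3–2.
  R vs Q: R wins 4–1.
  R vs Z: R wins 5–0.
  R vs T: R wins 5–0.
  U vs Q: U wins 5–0.
  U vs Z: U wins 5–0.
  U vs T: U wins 4–1.
  Q vs Z: Q wins 3–2.
  Q vs T: Q wins 3–2.
  Z vs T: T wins 4–1.
Copeland scores (wins − losses):
  R: 3 − 1 = 2
  U: 4 − 0 = 4
  Q: 2 − 2 = 0
  Z: 0 − 4 = -4
  T: 1 − 3 = -2
U has the best Copeland score.

U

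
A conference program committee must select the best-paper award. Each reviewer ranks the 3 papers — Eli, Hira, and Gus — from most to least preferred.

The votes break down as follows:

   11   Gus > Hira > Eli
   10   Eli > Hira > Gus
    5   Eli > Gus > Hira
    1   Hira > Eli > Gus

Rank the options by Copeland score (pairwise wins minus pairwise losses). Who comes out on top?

Pairwise results:
  Eli vs Hira: Eli wins 15–12.
  Eli vs Gus: Eli wins 16–11.
  Hira vs Gus: Gus wins 16–11.
Copeland scores (wins − losses):
  Eli: 2 − 0 = 2
  Hira: 0 − 2 = -2
  Gus: 1 − 1 = 0
Eli has the best Copeland score.

Eli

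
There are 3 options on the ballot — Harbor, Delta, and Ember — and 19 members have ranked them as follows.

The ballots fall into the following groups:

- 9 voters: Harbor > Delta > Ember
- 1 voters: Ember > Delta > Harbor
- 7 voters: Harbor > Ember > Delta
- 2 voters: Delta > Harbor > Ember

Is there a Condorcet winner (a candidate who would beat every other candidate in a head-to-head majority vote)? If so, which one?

Harbor

Head-to-head results (19 voters total):
Harbor vs Delta: Harbor wins 16–3.
Harbor vs Ember: Harbor wins 18–1.
Delta vs Ember: Delta wins 11–8.
Harbor beats each rival — Delta (16–3), Ember (18–1) — so Harbor is the Condorcet winner.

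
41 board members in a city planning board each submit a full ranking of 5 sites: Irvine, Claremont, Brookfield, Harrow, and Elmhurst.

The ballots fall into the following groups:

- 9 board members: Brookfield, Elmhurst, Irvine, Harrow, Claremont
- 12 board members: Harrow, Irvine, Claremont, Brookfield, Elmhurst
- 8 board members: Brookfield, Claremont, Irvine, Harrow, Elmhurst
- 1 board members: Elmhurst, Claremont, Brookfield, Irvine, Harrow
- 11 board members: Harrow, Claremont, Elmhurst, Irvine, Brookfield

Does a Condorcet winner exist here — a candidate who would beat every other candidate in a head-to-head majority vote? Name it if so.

Head-to-head results (41 voters total):
Irvine vs Claremont: Irvine wins 21–20.
Irvine vs Brookfield: Irvine wins 23–18.
Irvine vs Harrow: Harrow wins 23–18.
Irvine vs Elmhurst: Elmhurst wins 21–20.
Claremont vs Brookfield: Claremont wins 24–17.
Claremont vs Harrow: Harrow wins 32–9.
Claremont vs Elmhurst: Claremont wins 31–10.
Brookfield vs Harrow: Harrow wins 23–18.
Brookfield vs Elmhurst: Brookfield wins 29–12.
Harrow vs Elmhurst: Harrow wins 31–10.
Harrow beats each rival — Irvine (23–18), Claremont (32–9), Brookfield (23–18), Elmhurst (31–10) — so Harrow is the Condorcet winner.

Harrow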